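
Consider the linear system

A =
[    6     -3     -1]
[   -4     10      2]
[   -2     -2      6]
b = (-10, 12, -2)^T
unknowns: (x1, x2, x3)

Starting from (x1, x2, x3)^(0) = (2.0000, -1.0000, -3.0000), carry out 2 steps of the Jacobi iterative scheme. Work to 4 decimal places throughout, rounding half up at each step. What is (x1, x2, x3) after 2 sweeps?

(-0.3667, 0.1333, -0.3556)

Iteration 1:
  x1 = (-10 - (-3)·-1.0000 - (-1)·-3.0000) / (6) = -2.6667
  x2 = (12 - (-4)·2.0000 - (2)·-3.0000) / (10) = 2.6000
  x3 = (-2 - (-2)·2.0000 - (-2)·-1.0000) / (6) = 0.0000
Iteration 2:
  x1 = (-10 - (-3)·2.6000 - (-1)·0.0000) / (6) = -0.3667
  x2 = (12 - (-4)·-2.6667 - (2)·0.0000) / (10) = 0.1333
  x3 = (-2 - (-2)·-2.6667 - (-2)·2.6000) / (6) = -0.3556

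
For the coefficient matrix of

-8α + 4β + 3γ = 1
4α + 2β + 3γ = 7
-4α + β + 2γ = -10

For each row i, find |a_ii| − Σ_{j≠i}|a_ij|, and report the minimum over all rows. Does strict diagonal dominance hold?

row 1: |-8| − (4+3) = 1
row 2: |2| − (4+3) = -5
row 3: |2| − (4+1) = -3
minimum over rows = -5 → not strictly diagonally dominant

-5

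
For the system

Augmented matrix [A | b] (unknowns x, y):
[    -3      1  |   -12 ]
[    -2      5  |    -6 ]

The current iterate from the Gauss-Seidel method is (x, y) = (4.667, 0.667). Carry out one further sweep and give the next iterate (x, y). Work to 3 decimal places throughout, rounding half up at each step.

One sweep:
  x = (-12 - (1)·0.667) / (-3) = 4.222
  y = (-6 - (-2)·4.222) / (5) = 0.489

(4.222, 0.489)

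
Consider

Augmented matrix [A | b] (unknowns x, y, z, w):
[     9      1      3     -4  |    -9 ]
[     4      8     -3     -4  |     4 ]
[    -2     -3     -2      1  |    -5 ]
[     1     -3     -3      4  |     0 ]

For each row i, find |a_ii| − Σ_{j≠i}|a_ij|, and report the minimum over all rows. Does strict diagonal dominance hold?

row 1: |9| − (1+3+4) = 1
row 2: |8| − (4+3+4) = -3
row 3: |-2| − (2+3+1) = -4
row 4: |4| − (1+3+3) = -3
minimum over rows = -4 → not strictly diagonally dominant

-4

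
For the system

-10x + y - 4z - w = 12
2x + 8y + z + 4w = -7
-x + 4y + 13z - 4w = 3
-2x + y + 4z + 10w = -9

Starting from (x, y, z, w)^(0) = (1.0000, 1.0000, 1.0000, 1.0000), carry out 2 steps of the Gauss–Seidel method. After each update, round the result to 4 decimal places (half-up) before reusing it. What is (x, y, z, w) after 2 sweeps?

(-1.4704, 0.1041, -0.3487, -1.0650)

Iteration 1:
  x = (12 - (1)·1.0000 - (-4)·1.0000 - (-1)·1.0000) / (-10) = -1.6000
  y = (-7 - (2)·-1.6000 - (1)·1.0000 - (4)·1.0000) / (8) = -1.1000
  z = (3 - (-1)·-1.6000 - (4)·-1.1000 - (-4)·1.0000) / (13) = 0.7538
  w = (-9 - (-2)·-1.6000 - (1)·-1.1000 - (4)·0.7538) / (10) = -1.4115
Iteration 2:
  x = (12 - (1)·-1.1000 - (-4)·0.7538 - (-1)·-1.4115) / (-10) = -1.4704
  y = (-7 - (2)·-1.4704 - (1)·0.7538 - (4)·-1.4115) / (8) = 0.1041
  z = (3 - (-1)·-1.4704 - (4)·0.1041 - (-4)·-1.4115) / (13) = -0.3487
  w = (-9 - (-2)·-1.4704 - (1)·0.1041 - (4)·-0.3487) / (10) = -1.0650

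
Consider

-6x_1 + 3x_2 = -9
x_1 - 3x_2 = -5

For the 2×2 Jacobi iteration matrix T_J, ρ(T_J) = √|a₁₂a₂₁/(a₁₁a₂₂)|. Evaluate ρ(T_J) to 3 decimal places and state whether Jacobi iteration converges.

0.408

a₁₂a₂₁/(a₁₁a₂₂) = (3)·(1) / ((-6)·(-3)) = 0.166667
ρ = √|0.166667| = √0.166667 = 0.408
ρ < 1, so Jacobi converges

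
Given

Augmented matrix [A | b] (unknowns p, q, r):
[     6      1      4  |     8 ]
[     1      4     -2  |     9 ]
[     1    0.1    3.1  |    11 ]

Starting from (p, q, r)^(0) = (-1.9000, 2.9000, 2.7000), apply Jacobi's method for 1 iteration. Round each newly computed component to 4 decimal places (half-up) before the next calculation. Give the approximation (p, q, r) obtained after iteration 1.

(-0.9500, 4.0750, 4.0677)

Iteration 1:
  p = (8 - (1)·2.9000 - (4)·2.7000) / (6) = -0.9500
  q = (9 - (1)·-1.9000 - (-2)·2.7000) / (4) = 4.0750
  r = (11 - (1)·-1.9000 - (0.1)·2.9000) / (3.1) = 4.0677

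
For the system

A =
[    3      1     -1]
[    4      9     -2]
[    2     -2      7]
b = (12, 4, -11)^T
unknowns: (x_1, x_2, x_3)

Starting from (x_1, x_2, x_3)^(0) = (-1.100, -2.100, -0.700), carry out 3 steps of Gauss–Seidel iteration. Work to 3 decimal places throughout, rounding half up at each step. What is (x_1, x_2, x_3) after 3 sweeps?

(3.583, -1.833, -3.119)

Iteration 1:
  x_1 = (12 - (1)·-2.100 - (-1)·-0.700) / (3) = 4.467
  x_2 = (4 - (4)·4.467 - (-2)·-0.700) / (9) = -1.696
  x_3 = (-11 - (2)·4.467 - (-2)·-1.696) / (7) = -3.332
Iteration 2:
  x_1 = (12 - (1)·-1.696 - (-1)·-3.332) / (3) = 3.455
  x_2 = (4 - (4)·3.455 - (-2)·-3.332) / (9) = -1.832
  x_3 = (-11 - (2)·3.455 - (-2)·-1.832) / (7) = -3.082
Iteration 3:
  x_1 = (12 - (1)·-1.832 - (-1)·-3.082) / (3) = 3.583
  x_2 = (4 - (4)·3.583 - (-2)·-3.082) / (9) = -1.833
  x_3 = (-11 - (2)·3.583 - (-2)·-1.833) / (7) = -3.119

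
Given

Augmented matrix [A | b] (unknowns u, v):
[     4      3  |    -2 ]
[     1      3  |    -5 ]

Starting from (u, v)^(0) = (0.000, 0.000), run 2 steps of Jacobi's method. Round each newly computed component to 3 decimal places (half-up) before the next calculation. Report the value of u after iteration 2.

Iteration 1:
  u = (-2 - (3)·0.000) / (4) = -0.500
  v = (-5 - (1)·0.000) / (3) = -1.667
Iteration 2:
  u = (-2 - (3)·-1.667) / (4) = 0.750
  v = (-5 - (1)·-0.500) / (3) = -1.500

0.750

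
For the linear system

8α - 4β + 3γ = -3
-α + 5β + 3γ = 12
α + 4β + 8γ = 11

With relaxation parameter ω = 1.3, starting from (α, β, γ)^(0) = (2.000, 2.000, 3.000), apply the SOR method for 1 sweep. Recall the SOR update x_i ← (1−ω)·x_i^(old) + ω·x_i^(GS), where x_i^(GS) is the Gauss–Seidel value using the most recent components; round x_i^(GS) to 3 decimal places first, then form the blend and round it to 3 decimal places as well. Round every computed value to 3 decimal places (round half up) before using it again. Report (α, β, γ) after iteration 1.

(-1.250, -0.145, 1.185)

Iteration 1:
  α: GS value = (-3 - (-4)·2.000 - (3)·3.000) / (8) = -0.500;  α ← (1−ω)·2.000 + ω·-0.500 = -1.250
  β: GS value = (12 - (-1)·-1.250 - (3)·3.000) / (5) = 0.350;  β ← (1−ω)·2.000 + ω·0.350 = -0.145
  γ: GS value = (11 - (1)·-1.250 - (4)·-0.145) / (8) = 1.604;  γ ← (1−ω)·3.000 + ω·1.604 = 1.185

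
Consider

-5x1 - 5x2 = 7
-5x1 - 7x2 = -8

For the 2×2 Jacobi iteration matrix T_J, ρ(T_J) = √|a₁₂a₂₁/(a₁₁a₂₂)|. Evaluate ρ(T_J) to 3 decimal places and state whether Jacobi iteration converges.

a₁₂a₂₁/(a₁₁a₂₂) = (-5)·(-5) / ((-5)·(-7)) = 0.714286
ρ = √|0.714286| = √0.714286 = 0.845
ρ < 1, so Jacobi converges

0.845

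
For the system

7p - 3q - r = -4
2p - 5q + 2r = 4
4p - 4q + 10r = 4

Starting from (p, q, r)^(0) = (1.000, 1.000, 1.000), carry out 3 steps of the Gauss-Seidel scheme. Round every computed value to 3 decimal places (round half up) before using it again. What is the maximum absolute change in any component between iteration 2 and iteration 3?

0.245

Iteration 1:
  p = (-4 - (-3)·1.000 - (-1)·1.000) / (7) = 0.000
  q = (4 - (2)·0.000 - (2)·1.000) / (-5) = -0.400
  r = (4 - (4)·0.000 - (-4)·-0.400) / (10) = 0.240
Iteration 2:
  p = (-4 - (-3)·-0.400 - (-1)·0.240) / (7) = -0.709
  q = (4 - (2)·-0.709 - (2)·0.240) / (-5) = -0.988
  r = (4 - (4)·-0.709 - (-4)·-0.988) / (10) = 0.288
Iteration 3:
  p = (-4 - (-3)·-0.988 - (-1)·0.288) / (7) = -0.954
  q = (4 - (2)·-0.954 - (2)·0.288) / (-5) = -1.066
  r = (4 - (4)·-0.954 - (-4)·-1.066) / (10) = 0.355
Change: (-0.245, -0.078, 0.067) → max |·| = 0.245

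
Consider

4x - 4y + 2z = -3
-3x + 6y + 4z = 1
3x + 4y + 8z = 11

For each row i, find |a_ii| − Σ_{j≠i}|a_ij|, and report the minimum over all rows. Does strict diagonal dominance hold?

-2

row 1: |4| − (4+2) = -2
row 2: |6| − (3+4) = -1
row 3: |8| − (3+4) = 1
minimum over rows = -2 → not strictly diagonally dominant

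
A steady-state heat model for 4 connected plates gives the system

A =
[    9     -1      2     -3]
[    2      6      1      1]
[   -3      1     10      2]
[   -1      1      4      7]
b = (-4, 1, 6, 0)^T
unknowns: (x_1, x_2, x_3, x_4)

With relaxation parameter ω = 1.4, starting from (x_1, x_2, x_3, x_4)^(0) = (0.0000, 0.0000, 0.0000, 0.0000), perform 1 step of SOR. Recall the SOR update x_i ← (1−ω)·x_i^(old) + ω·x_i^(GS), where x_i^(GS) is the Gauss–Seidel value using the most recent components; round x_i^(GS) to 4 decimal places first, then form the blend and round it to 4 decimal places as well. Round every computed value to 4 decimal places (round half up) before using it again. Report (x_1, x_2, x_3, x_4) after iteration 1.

(-0.6222, 0.5237, 0.5054, -0.6335)

Iteration 1:
  x_1: GS value = (-4 - (-1)·0.0000 - (2)·0.0000 - (-3)·0.0000) / (9) = -0.4444;  x_1 ← (1−ω)·0.0000 + ω·-0.4444 = -0.6222
  x_2: GS value = (1 - (2)·-0.6222 - (1)·0.0000 - (1)·0.0000) / (6) = 0.3741;  x_2 ← (1−ω)·0.0000 + ω·0.3741 = 0.5237
  x_3: GS value = (6 - (-3)·-0.6222 - (1)·0.5237 - (2)·0.0000) / (10) = 0.3610;  x_3 ← (1−ω)·0.0000 + ω·0.3610 = 0.5054
  x_4: GS value = (0 - (-1)·-0.6222 - (1)·0.5237 - (4)·0.5054) / (7) = -0.4525;  x_4 ← (1−ω)·0.0000 + ω·-0.4525 = -0.6335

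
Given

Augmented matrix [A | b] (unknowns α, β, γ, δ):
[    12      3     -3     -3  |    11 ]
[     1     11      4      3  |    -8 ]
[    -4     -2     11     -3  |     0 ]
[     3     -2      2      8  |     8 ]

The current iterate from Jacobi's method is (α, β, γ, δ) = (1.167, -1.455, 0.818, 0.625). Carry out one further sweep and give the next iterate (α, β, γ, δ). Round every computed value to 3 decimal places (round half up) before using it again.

(1.641, -1.301, 0.330, -0.006)

One sweep:
  α = (11 - (3)·-1.455 - (-3)·0.818 - (-3)·0.625) / (12) = 1.641
  β = (-8 - (1)·1.167 - (4)·0.818 - (3)·0.625) / (11) = -1.301
  γ = (0 - (-4)·1.167 - (-2)·-1.455 - (-3)·0.625) / (11) = 0.330
  δ = (8 - (3)·1.167 - (-2)·-1.455 - (2)·0.818) / (8) = -0.006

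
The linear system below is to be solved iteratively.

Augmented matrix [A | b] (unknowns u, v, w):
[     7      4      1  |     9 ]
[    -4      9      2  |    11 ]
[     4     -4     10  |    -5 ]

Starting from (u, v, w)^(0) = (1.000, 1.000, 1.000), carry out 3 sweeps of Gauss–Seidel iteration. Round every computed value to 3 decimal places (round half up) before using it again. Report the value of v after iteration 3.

Iteration 1:
  u = (9 - (4)·1.000 - (1)·1.000) / (7) = 0.571
  v = (11 - (-4)·0.571 - (2)·1.000) / (9) = 1.254
  w = (-5 - (4)·0.571 - (-4)·1.254) / (10) = -0.227
Iteration 2:
  u = (9 - (4)·1.254 - (1)·-0.227) / (7) = 0.602
  v = (11 - (-4)·0.602 - (2)·-0.227) / (9) = 1.540
  w = (-5 - (4)·0.602 - (-4)·1.540) / (10) = -0.125
Iteration 3:
  u = (9 - (4)·1.540 - (1)·-0.125) / (7) = 0.424
  v = (11 - (-4)·0.424 - (2)·-0.125) / (9) = 1.438
  w = (-5 - (4)·0.424 - (-4)·1.438) / (10) = -0.094

1.438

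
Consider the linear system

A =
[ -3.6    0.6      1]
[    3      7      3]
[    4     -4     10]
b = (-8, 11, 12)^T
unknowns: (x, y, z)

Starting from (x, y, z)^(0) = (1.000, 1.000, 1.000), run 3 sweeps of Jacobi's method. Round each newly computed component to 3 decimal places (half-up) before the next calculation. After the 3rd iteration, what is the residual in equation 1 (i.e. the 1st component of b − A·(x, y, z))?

0.123

Iteration 1:
  x = (-8 - (0.6)·1.000 - (1)·1.000) / (-3.6) = 2.667
  y = (11 - (3)·1.000 - (3)·1.000) / (7) = 0.714
  z = (12 - (4)·1.000 - (-4)·1.000) / (10) = 1.200
Iteration 2:
  x = (-8 - (0.6)·0.714 - (1)·1.200) / (-3.6) = 2.675
  y = (11 - (3)·2.667 - (3)·1.200) / (7) = -0.086
  z = (12 - (4)·2.667 - (-4)·0.714) / (10) = 0.419
Iteration 3:
  x = (-8 - (0.6)·-0.086 - (1)·0.419) / (-3.6) = 2.324
  y = (11 - (3)·2.675 - (3)·0.419) / (7) = 0.245
  z = (12 - (4)·2.675 - (-4)·-0.086) / (10) = 0.096
Residual b − A·x = (0.123, 2.025, 2.724)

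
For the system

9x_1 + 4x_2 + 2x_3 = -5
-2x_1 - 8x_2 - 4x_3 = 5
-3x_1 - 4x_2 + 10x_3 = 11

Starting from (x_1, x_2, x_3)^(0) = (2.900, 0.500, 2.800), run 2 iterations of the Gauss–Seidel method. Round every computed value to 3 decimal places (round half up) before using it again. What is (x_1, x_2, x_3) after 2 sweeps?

Iteration 1:
  x_1 = (-5 - (4)·0.500 - (2)·2.800) / (9) = -1.400
  x_2 = (5 - (-2)·-1.400 - (-4)·2.800) / (-8) = -1.675
  x_3 = (11 - (-3)·-1.400 - (-4)·-1.675) / (10) = 0.010
Iteration 2:
  x_1 = (-5 - (4)·-1.675 - (2)·0.010) / (9) = 0.187
  x_2 = (5 - (-2)·0.187 - (-4)·0.010) / (-8) = -0.677
  x_3 = (11 - (-3)·0.187 - (-4)·-0.677) / (10) = 0.885

(0.187, -0.677, 0.885)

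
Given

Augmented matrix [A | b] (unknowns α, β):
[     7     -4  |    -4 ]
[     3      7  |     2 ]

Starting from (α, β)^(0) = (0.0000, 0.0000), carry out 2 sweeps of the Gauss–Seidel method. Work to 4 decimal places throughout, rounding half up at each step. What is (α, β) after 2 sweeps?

Iteration 1:
  α = (-4 - (-4)·0.0000) / (7) = -0.5714
  β = (2 - (3)·-0.5714) / (7) = 0.5306
Iteration 2:
  α = (-4 - (-4)·0.5306) / (7) = -0.2682
  β = (2 - (3)·-0.2682) / (7) = 0.4007

(-0.2682, 0.4007)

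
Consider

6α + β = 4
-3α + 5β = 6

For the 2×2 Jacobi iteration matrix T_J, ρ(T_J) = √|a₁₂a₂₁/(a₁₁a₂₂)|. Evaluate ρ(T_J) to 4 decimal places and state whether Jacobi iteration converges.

a₁₂a₂₁/(a₁₁a₂₂) = (1)·(-3) / ((6)·(5)) = -0.100000
ρ = √|-0.100000| = √0.100000 = 0.3162
ρ < 1, so Jacobi converges

0.3162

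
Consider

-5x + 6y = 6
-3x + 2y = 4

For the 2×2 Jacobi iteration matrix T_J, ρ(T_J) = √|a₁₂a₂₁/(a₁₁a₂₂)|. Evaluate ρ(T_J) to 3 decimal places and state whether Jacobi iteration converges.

1.342

a₁₂a₂₁/(a₁₁a₂₂) = (6)·(-3) / ((-5)·(2)) = 1.800000
ρ = √|1.800000| = √1.800000 = 1.342
ρ > 1, so Jacobi diverges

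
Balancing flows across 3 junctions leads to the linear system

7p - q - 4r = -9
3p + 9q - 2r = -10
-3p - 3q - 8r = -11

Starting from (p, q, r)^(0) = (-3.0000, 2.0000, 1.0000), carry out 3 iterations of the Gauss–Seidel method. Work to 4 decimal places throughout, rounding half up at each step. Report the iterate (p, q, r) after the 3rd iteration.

(-0.3819, -0.5996, 1.7431)

Iteration 1:
  p = (-9 - (-1)·2.0000 - (-4)·1.0000) / (7) = -0.4286
  q = (-10 - (3)·-0.4286 - (-2)·1.0000) / (9) = -0.7460
  r = (-11 - (-3)·-0.4286 - (-3)·-0.7460) / (-8) = 1.8155
Iteration 2:
  p = (-9 - (-1)·-0.7460 - (-4)·1.8155) / (7) = -0.3549
  q = (-10 - (3)·-0.3549 - (-2)·1.8155) / (9) = -0.5894
  r = (-11 - (-3)·-0.3549 - (-3)·-0.5894) / (-8) = 1.7291
Iteration 3:
  p = (-9 - (-1)·-0.5894 - (-4)·1.7291) / (7) = -0.3819
  q = (-10 - (3)·-0.3819 - (-2)·1.7291) / (9) = -0.5996
  r = (-11 - (-3)·-0.3819 - (-3)·-0.5996) / (-8) = 1.7431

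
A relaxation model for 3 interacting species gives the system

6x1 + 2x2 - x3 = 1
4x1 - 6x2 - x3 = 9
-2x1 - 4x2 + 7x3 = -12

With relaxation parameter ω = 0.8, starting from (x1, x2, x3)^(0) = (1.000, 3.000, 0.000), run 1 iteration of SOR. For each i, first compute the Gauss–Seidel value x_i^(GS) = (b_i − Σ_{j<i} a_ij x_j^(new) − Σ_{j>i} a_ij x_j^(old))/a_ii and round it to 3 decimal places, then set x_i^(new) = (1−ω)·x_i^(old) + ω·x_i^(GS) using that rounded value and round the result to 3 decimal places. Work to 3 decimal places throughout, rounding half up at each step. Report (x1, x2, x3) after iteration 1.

Iteration 1:
  x1: GS value = (1 - (2)·3.000 - (-1)·0.000) / (6) = -0.833;  x1 ← (1−ω)·1.000 + ω·-0.833 = -0.466
  x2: GS value = (9 - (4)·-0.466 - (-1)·0.000) / (-6) = -1.811;  x2 ← (1−ω)·3.000 + ω·-1.811 = -0.849
  x3: GS value = (-12 - (-2)·-0.466 - (-4)·-0.849) / (7) = -2.333;  x3 ← (1−ω)·0.000 + ω·-2.333 = -1.866

(-0.466, -0.849, -1.866)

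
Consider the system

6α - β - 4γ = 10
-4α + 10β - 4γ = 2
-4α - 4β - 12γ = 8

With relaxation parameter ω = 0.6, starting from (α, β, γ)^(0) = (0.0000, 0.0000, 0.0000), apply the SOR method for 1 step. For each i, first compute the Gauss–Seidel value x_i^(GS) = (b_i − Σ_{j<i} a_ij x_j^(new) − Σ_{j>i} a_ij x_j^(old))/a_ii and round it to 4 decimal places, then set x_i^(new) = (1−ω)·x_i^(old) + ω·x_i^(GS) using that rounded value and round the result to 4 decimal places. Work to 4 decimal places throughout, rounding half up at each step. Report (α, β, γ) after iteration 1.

Iteration 1:
  α: GS value = (10 - (-1)·0.0000 - (-4)·0.0000) / (6) = 1.6667;  α ← (1−ω)·0.0000 + ω·1.6667 = 1.0000
  β: GS value = (2 - (-4)·1.0000 - (-4)·0.0000) / (10) = 0.6000;  β ← (1−ω)·0.0000 + ω·0.6000 = 0.3600
  γ: GS value = (8 - (-4)·1.0000 - (-4)·0.3600) / (-12) = -1.1200;  γ ← (1−ω)·0.0000 + ω·-1.1200 = -0.6720

(1.0000, 0.3600, -0.6720)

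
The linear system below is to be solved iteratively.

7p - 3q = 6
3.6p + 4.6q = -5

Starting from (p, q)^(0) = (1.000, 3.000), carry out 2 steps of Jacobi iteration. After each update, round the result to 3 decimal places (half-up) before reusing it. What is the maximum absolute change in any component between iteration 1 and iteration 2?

2.087

Iteration 1:
  p = (6 - (-3)·3.000) / (7) = 2.143
  q = (-5 - (3.6)·1.000) / (4.6) = -1.870
Iteration 2:
  p = (6 - (-3)·-1.870) / (7) = 0.056
  q = (-5 - (3.6)·2.143) / (4.6) = -2.764
Change: (-2.087, -0.894) → max |·| = 2.087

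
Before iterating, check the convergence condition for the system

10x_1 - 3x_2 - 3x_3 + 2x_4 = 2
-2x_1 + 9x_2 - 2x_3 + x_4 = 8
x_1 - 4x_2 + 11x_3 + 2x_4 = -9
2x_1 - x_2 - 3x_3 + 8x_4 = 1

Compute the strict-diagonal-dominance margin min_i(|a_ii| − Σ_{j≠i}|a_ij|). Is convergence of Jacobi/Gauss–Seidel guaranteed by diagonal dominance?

2

row 1: |10| − (3+3+2) = 2
row 2: |9| − (2+2+1) = 4
row 3: |11| − (1+4+2) = 4
row 4: |8| − (2+1+3) = 2
minimum over rows = 2 → strictly diagonally dominant (convergence guaranteed)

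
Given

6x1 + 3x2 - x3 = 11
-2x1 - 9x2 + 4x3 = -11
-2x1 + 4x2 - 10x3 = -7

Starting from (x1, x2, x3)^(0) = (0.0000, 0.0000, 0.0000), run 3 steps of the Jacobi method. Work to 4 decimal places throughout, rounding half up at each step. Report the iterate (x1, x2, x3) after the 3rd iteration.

Iteration 1:
  x1 = (11 - (3)·0.0000 - (-1)·0.0000) / (6) = 1.8333
  x2 = (-11 - (-2)·0.0000 - (4)·0.0000) / (-9) = 1.2222
  x3 = (-7 - (-2)·0.0000 - (4)·0.0000) / (-10) = 0.7000
Iteration 2:
  x1 = (11 - (3)·1.2222 - (-1)·0.7000) / (6) = 1.3389
  x2 = (-11 - (-2)·1.8333 - (4)·0.7000) / (-9) = 1.1259
  x3 = (-7 - (-2)·1.8333 - (4)·1.2222) / (-10) = 0.8222
Iteration 3:
  x1 = (11 - (3)·1.1259 - (-1)·0.8222) / (6) = 1.4074
  x2 = (-11 - (-2)·1.3389 - (4)·0.8222) / (-9) = 1.2901
  x3 = (-7 - (-2)·1.3389 - (4)·1.1259) / (-10) = 0.8826

(1.4074, 1.2901, 0.8826)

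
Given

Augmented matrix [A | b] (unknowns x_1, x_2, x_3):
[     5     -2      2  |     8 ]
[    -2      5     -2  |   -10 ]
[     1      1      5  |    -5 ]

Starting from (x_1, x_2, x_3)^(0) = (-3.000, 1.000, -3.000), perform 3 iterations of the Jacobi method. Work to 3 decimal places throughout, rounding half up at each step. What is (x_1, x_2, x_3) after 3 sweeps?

(1.520, -2.272, -0.824)

Iteration 1:
  x_1 = (8 - (-2)·1.000 - (2)·-3.000) / (5) = 3.200
  x_2 = (-10 - (-2)·-3.000 - (-2)·-3.000) / (5) = -4.400
  x_3 = (-5 - (1)·-3.000 - (1)·1.000) / (5) = -0.600
Iteration 2:
  x_1 = (8 - (-2)·-4.400 - (2)·-0.600) / (5) = 0.080
  x_2 = (-10 - (-2)·3.200 - (-2)·-0.600) / (5) = -0.960
  x_3 = (-5 - (1)·3.200 - (1)·-4.400) / (5) = -0.760
Iteration 3:
  x_1 = (8 - (-2)·-0.960 - (2)·-0.760) / (5) = 1.520
  x_2 = (-10 - (-2)·0.080 - (-2)·-0.760) / (5) = -2.272
  x_3 = (-5 - (1)·0.080 - (1)·-0.960) / (5) = -0.824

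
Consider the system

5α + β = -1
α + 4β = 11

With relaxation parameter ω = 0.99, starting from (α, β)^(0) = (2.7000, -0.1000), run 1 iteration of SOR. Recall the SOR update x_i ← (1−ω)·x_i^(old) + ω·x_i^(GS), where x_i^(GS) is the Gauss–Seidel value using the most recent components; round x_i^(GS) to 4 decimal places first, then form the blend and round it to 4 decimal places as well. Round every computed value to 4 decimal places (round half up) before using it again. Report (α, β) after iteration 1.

(-0.1512, 2.7589)

Iteration 1:
  α: GS value = (-1 - (1)·-0.1000) / (5) = -0.1800;  α ← (1−ω)·2.7000 + ω·-0.1800 = -0.1512
  β: GS value = (11 - (1)·-0.1512) / (4) = 2.7878;  β ← (1−ω)·-0.1000 + ω·2.7878 = 2.7589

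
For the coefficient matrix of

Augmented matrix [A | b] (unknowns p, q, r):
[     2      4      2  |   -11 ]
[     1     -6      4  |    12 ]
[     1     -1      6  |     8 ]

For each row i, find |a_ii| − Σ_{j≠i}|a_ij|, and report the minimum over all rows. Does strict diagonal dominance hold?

-4

row 1: |2| − (4+2) = -4
row 2: |-6| − (1+4) = 1
row 3: |6| − (1+1) = 4
minimum over rows = -4 → not strictly diagonally dominant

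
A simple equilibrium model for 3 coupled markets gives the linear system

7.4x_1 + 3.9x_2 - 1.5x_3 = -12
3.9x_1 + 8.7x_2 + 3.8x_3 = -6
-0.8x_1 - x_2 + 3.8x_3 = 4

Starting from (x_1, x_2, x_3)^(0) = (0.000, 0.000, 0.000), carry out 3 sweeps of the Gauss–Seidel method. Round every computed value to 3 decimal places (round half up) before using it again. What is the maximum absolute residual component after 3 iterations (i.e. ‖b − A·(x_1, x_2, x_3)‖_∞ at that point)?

Iteration 1:
  x_1 = (-12 - (3.9)·0.000 - (-1.5)·0.000) / (7.4) = -1.622
  x_2 = (-6 - (3.9)·-1.622 - (3.8)·0.000) / (8.7) = 0.037
  x_3 = (4 - (-0.8)·-1.622 - (-1)·0.037) / (3.8) = 0.721
Iteration 2:
  x_1 = (-12 - (3.9)·0.037 - (-1.5)·0.721) / (7.4) = -1.495
  x_2 = (-6 - (3.9)·-1.495 - (3.8)·0.721) / (8.7) = -0.334
  x_3 = (4 - (-0.8)·-1.495 - (-1)·-0.334) / (3.8) = 0.650
Iteration 3:
  x_1 = (-12 - (3.9)·-0.334 - (-1.5)·0.650) / (7.4) = -1.314
  x_2 = (-6 - (3.9)·-1.314 - (3.8)·0.650) / (8.7) = -0.385
  x_3 = (4 - (-0.8)·-1.314 - (-1)·-0.385) / (3.8) = 0.675
Residual b − A·x = (0.238, -0.091, -0.001); ∞-norm = 0.238

0.238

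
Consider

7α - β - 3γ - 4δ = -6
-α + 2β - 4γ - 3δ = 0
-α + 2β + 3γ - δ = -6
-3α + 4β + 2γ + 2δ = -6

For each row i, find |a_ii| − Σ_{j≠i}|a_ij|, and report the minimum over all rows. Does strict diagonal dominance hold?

-7

row 1: |7| − (1+3+4) = -1
row 2: |2| − (1+4+3) = -6
row 3: |3| − (1+2+1) = -1
row 4: |2| − (3+4+2) = -7
minimum over rows = -7 → not strictly diagonally dominant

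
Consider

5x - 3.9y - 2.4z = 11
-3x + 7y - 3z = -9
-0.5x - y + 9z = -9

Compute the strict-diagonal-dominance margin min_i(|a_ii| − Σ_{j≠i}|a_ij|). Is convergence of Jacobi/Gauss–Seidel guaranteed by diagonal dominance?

-1.3

row 1: |5| − (3.9+2.4) = -1.3
row 2: |7| − (3+3) = 1
row 3: |9| − (0.5+1) = 7.5
minimum over rows = -1.3 → not strictly diagonally dominant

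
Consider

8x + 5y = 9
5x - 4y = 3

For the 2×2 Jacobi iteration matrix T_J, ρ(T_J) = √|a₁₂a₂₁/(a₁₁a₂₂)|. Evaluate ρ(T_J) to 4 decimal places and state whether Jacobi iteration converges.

a₁₂a₂₁/(a₁₁a₂₂) = (5)·(5) / ((8)·(-4)) = -0.781250
ρ = √|-0.781250| = √0.781250 = 0.8839
ρ < 1, so Jacobi converges

0.8839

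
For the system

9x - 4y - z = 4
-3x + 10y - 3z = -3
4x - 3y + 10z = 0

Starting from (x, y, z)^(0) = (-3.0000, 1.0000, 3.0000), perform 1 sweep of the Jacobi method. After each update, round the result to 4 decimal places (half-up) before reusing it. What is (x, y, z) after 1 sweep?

Iteration 1:
  x = (4 - (-4)·1.0000 - (-1)·3.0000) / (9) = 1.2222
  y = (-3 - (-3)·-3.0000 - (-3)·3.0000) / (10) = -0.3000
  z = (0 - (4)·-3.0000 - (-3)·1.0000) / (10) = 1.5000

(1.2222, -0.3000, 1.5000)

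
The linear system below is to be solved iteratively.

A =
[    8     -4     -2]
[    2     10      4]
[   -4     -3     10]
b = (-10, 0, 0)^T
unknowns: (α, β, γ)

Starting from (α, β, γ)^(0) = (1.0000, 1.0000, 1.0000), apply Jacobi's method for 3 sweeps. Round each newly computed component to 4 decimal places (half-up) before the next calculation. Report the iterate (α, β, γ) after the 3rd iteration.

(-1.4350, 0.4270, -0.6040)

Iteration 1:
  α = (-10 - (-4)·1.0000 - (-2)·1.0000) / (8) = -0.5000
  β = (0 - (2)·1.0000 - (4)·1.0000) / (10) = -0.6000
  γ = (0 - (-4)·1.0000 - (-3)·1.0000) / (10) = 0.7000
Iteration 2:
  α = (-10 - (-4)·-0.6000 - (-2)·0.7000) / (8) = -1.3750
  β = (0 - (2)·-0.5000 - (4)·0.7000) / (10) = -0.1800
  γ = (0 - (-4)·-0.5000 - (-3)·-0.6000) / (10) = -0.3800
Iteration 3:
  α = (-10 - (-4)·-0.1800 - (-2)·-0.3800) / (8) = -1.4350
  β = (0 - (2)·-1.3750 - (4)·-0.3800) / (10) = 0.4270
  γ = (0 - (-4)·-1.3750 - (-3)·-0.1800) / (10) = -0.6040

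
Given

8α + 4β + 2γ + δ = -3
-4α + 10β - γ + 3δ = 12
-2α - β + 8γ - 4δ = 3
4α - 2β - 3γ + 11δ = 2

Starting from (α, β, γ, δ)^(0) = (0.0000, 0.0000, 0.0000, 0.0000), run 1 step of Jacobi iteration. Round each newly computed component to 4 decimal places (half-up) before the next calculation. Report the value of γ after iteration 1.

Iteration 1:
  α = (-3 - (4)·0.0000 - (2)·0.0000 - (1)·0.0000) / (8) = -0.3750
  β = (12 - (-4)·0.0000 - (-1)·0.0000 - (3)·0.0000) / (10) = 1.2000
  γ = (3 - (-2)·0.0000 - (-1)·0.0000 - (-4)·0.0000) / (8) = 0.3750
  δ = (2 - (4)·0.0000 - (-2)·0.0000 - (-3)·0.0000) / (11) = 0.1818

0.3750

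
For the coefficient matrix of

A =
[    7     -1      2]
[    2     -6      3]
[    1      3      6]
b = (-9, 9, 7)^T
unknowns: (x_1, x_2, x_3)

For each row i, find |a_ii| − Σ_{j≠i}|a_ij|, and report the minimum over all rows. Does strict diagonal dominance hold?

1

row 1: |7| − (1+2) = 4
row 2: |-6| − (2+3) = 1
row 3: |6| − (1+3) = 2
minimum over rows = 1 → strictly diagonally dominant (convergence guaranteed)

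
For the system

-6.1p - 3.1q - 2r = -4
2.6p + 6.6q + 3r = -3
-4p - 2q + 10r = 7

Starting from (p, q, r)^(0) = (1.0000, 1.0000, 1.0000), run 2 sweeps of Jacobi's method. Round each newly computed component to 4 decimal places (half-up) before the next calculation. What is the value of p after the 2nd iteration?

0.8917

Iteration 1:
  p = (-4 - (-3.1)·1.0000 - (-2)·1.0000) / (-6.1) = -0.1803
  q = (-3 - (2.6)·1.0000 - (3)·1.0000) / (6.6) = -1.3030
  r = (7 - (-4)·1.0000 - (-2)·1.0000) / (10) = 1.3000
Iteration 2:
  p = (-4 - (-3.1)·-1.3030 - (-2)·1.3000) / (-6.1) = 0.8917
  q = (-3 - (2.6)·-0.1803 - (3)·1.3000) / (6.6) = -0.9744
  r = (7 - (-4)·-0.1803 - (-2)·-1.3030) / (10) = 0.3673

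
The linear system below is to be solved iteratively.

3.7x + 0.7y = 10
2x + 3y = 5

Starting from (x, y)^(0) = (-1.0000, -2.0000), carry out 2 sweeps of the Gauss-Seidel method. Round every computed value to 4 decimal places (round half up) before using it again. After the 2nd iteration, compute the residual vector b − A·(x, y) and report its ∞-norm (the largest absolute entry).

0.1424

Iteration 1:
  x = (10 - (0.7)·-2.0000) / (3.7) = 3.0811
  y = (5 - (2)·3.0811) / (3) = -0.3874
Iteration 2:
  x = (10 - (0.7)·-0.3874) / (3.7) = 2.7760
  y = (5 - (2)·2.7760) / (3) = -0.1840
Residual b − A·x = (-0.1424, 0.0000); ∞-norm = 0.1424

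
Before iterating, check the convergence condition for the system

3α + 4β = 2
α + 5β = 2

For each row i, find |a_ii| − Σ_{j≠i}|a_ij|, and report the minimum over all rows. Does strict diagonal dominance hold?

row 1: |3| − (4) = -1
row 2: |5| − (1) = 4
minimum over rows = -1 → not strictly diagonally dominant

-1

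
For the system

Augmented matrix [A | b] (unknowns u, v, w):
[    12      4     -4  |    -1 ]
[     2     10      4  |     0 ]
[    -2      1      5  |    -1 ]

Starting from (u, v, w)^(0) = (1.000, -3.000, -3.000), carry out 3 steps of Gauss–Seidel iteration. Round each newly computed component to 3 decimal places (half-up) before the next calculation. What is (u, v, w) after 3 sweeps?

Iteration 1:
  u = (-1 - (4)·-3.000 - (-4)·-3.000) / (12) = -0.083
  v = (0 - (2)·-0.083 - (4)·-3.000) / (10) = 1.217
  w = (-1 - (-2)·-0.083 - (1)·1.217) / (5) = -0.477
Iteration 2:
  u = (-1 - (4)·1.217 - (-4)·-0.477) / (12) = -0.648
  v = (0 - (2)·-0.648 - (4)·-0.477) / (10) = 0.320
  w = (-1 - (-2)·-0.648 - (1)·0.320) / (5) = -0.523
Iteration 3:
  u = (-1 - (4)·0.320 - (-4)·-0.523) / (12) = -0.364
  v = (0 - (2)·-0.364 - (4)·-0.523) / (10) = 0.282
  w = (-1 - (-2)·-0.364 - (1)·0.282) / (5) = -0.402

(-0.364, 0.282, -0.402)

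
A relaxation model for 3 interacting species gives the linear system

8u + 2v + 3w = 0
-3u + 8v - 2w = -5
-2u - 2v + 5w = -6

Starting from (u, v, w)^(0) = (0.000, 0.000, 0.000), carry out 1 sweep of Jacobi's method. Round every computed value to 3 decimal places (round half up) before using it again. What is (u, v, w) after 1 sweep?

Iteration 1:
  u = (0 - (2)·0.000 - (3)·0.000) / (8) = 0.000
  v = (-5 - (-3)·0.000 - (-2)·0.000) / (8) = -0.625
  w = (-6 - (-2)·0.000 - (-2)·0.000) / (5) = -1.200

(0.000, -0.625, -1.200)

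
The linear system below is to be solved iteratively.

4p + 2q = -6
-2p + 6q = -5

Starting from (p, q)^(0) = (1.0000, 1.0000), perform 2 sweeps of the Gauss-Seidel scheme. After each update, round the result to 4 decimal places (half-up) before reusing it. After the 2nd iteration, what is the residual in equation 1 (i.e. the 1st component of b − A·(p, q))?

Iteration 1:
  p = (-6 - (2)·1.0000) / (4) = -2.0000
  q = (-5 - (-2)·-2.0000) / (6) = -1.5000
Iteration 2:
  p = (-6 - (2)·-1.5000) / (4) = -0.7500
  q = (-5 - (-2)·-0.7500) / (6) = -1.0833
Residual b − A·x = (-0.8334, -0.0002)

-0.8334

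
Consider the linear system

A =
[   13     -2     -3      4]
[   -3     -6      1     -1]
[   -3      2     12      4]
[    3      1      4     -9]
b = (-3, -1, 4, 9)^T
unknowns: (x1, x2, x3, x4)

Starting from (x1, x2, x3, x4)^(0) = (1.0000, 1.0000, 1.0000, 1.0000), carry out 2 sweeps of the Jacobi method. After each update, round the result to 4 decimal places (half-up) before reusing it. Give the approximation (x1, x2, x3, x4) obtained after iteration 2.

Iteration 1:
  x1 = (-3 - (-2)·1.0000 - (-3)·1.0000 - (4)·1.0000) / (13) = -0.1538
  x2 = (-1 - (-3)·1.0000 - (1)·1.0000 - (-1)·1.0000) / (-6) = -0.3333
  x3 = (4 - (-3)·1.0000 - (2)·1.0000 - (4)·1.0000) / (12) = 0.0833
  x4 = (9 - (3)·1.0000 - (1)·1.0000 - (4)·1.0000) / (-9) = -0.1111
Iteration 2:
  x1 = (-3 - (-2)·-0.3333 - (-3)·0.0833 - (4)·-0.1111) / (13) = -0.2286
  x2 = (-1 - (-3)·-0.1538 - (1)·0.0833 - (-1)·-0.1111) / (-6) = 0.2760
  x3 = (4 - (-3)·-0.1538 - (2)·-0.3333 - (4)·-0.1111) / (12) = 0.3875
  x4 = (9 - (3)·-0.1538 - (1)·-0.3333 - (4)·0.0833) / (-9) = -1.0513

(-0.2286, 0.2760, 0.3875, -1.0513)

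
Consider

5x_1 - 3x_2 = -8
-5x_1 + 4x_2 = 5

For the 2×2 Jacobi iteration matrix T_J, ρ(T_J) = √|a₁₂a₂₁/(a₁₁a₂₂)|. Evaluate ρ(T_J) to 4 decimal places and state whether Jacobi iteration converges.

0.8660

a₁₂a₂₁/(a₁₁a₂₂) = (-3)·(-5) / ((5)·(4)) = 0.750000
ρ = √|0.750000| = √0.750000 = 0.8660
ρ < 1, so Jacobi converges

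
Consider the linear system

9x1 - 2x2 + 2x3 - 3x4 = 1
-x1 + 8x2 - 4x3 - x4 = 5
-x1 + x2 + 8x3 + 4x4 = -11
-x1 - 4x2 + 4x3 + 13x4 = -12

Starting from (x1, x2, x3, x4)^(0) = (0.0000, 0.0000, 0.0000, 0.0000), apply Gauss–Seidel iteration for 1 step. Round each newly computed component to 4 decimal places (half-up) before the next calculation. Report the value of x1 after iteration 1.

Iteration 1:
  x1 = (1 - (-2)·0.0000 - (2)·0.0000 - (-3)·0.0000) / (9) = 0.1111
  x2 = (5 - (-1)·0.1111 - (-4)·0.0000 - (-1)·0.0000) / (8) = 0.6389
  x3 = (-11 - (-1)·0.1111 - (1)·0.6389 - (4)·0.0000) / (8) = -1.4410
  x4 = (-12 - (-1)·0.1111 - (-4)·0.6389 - (4)·-1.4410) / (13) = -0.2746

0.1111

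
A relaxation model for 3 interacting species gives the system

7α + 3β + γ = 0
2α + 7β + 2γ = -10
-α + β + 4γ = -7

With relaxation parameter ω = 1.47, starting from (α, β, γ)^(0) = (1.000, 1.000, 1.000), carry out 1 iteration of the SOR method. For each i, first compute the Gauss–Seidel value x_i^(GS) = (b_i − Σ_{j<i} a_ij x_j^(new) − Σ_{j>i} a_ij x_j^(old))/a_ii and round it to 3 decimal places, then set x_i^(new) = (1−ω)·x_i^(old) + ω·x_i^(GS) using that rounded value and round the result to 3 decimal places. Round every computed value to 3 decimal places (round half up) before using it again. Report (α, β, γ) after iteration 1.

(-1.309, -2.440, -2.626)

Iteration 1:
  α: GS value = (0 - (3)·1.000 - (1)·1.000) / (7) = -0.571;  α ← (1−ω)·1.000 + ω·-0.571 = -1.309
  β: GS value = (-10 - (2)·-1.309 - (2)·1.000) / (7) = -1.340;  β ← (1−ω)·1.000 + ω·-1.340 = -2.440
  γ: GS value = (-7 - (-1)·-1.309 - (1)·-2.440) / (4) = -1.467;  γ ← (1−ω)·1.000 + ω·-1.467 = -2.626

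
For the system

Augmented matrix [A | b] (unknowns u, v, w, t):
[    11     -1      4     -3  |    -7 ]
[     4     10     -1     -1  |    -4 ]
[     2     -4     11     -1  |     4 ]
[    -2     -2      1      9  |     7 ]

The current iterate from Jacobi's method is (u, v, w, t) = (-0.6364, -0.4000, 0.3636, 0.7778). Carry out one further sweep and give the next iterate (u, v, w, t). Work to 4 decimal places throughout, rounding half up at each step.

One sweep:
  u = (-7 - (-1)·-0.4000 - (4)·0.3636 - (-3)·0.7778) / (11) = -0.5928
  v = (-4 - (4)·-0.6364 - (-1)·0.3636 - (-1)·0.7778) / (10) = -0.0313
  w = (4 - (2)·-0.6364 - (-4)·-0.4000 - (-1)·0.7778) / (11) = 0.4046
  t = (7 - (-2)·-0.6364 - (-2)·-0.4000 - (1)·0.3636) / (9) = 0.5071

(-0.5928, -0.0313, 0.4046, 0.5071)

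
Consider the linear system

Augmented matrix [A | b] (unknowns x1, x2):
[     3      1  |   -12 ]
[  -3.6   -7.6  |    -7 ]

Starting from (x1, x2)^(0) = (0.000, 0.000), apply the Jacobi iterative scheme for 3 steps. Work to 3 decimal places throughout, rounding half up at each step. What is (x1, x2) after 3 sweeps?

(-4.939, 2.961)

Iteration 1:
  x1 = (-12 - (1)·0.000) / (3) = -4.000
  x2 = (-7 - (-3.6)·0.000) / (-7.6) = 0.921
Iteration 2:
  x1 = (-12 - (1)·0.921) / (3) = -4.307
  x2 = (-7 - (-3.6)·-4.000) / (-7.6) = 2.816
Iteration 3:
  x1 = (-12 - (1)·2.816) / (3) = -4.939
  x2 = (-7 - (-3.6)·-4.307) / (-7.6) = 2.961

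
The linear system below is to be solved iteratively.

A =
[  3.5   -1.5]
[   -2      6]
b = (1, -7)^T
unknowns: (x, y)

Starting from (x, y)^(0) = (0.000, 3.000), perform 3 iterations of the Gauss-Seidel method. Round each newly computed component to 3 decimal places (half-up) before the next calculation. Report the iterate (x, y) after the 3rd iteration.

(-0.213, -1.238)

Iteration 1:
  x = (1 - (-1.5)·3.000) / (3.5) = 1.571
  y = (-7 - (-2)·1.571) / (6) = -0.643
Iteration 2:
  x = (1 - (-1.5)·-0.643) / (3.5) = 0.010
  y = (-7 - (-2)·0.010) / (6) = -1.163
Iteration 3:
  x = (1 - (-1.5)·-1.163) / (3.5) = -0.213
  y = (-7 - (-2)·-0.213) / (6) = -1.238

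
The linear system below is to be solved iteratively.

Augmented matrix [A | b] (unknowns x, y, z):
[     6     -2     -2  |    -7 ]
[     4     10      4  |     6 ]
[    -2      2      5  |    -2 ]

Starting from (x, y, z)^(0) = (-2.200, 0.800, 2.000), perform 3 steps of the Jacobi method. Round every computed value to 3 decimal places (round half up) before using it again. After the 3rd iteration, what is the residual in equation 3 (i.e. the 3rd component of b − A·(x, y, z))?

0.666

Iteration 1:
  x = (-7 - (-2)·0.800 - (-2)·2.000) / (6) = -0.233
  y = (6 - (4)·-2.200 - (4)·2.000) / (10) = 0.680
  z = (-2 - (-2)·-2.200 - (2)·0.800) / (5) = -1.600
Iteration 2:
  x = (-7 - (-2)·0.680 - (-2)·-1.600) / (6) = -1.473
  y = (6 - (4)·-0.233 - (4)·-1.600) / (10) = 1.333
  z = (-2 - (-2)·-0.233 - (2)·0.680) / (5) = -0.765
Iteration 3:
  x = (-7 - (-2)·1.333 - (-2)·-0.765) / (6) = -0.977
  y = (6 - (4)·-1.473 - (4)·-0.765) / (10) = 1.495
  z = (-2 - (-2)·-1.473 - (2)·1.333) / (5) = -1.522
Residual b − A·x = (-1.192, 1.046, 0.666)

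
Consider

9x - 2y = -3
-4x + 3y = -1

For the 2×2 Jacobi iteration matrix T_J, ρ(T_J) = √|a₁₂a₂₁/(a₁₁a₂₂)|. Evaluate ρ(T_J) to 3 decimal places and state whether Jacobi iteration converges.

a₁₂a₂₁/(a₁₁a₂₂) = (-2)·(-4) / ((9)·(3)) = 0.296296
ρ = √|0.296296| = √0.296296 = 0.544
ρ < 1, so Jacobi converges

0.544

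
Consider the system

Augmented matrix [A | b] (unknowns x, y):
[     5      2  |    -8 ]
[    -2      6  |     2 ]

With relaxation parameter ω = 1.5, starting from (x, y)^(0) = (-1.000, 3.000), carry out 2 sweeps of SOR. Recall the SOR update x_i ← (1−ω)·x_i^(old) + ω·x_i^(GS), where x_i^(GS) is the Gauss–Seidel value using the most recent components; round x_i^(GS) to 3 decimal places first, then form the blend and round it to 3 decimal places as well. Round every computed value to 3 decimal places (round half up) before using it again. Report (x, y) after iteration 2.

Iteration 1:
  x: GS value = (-8 - (2)·3.000) / (5) = -2.800;  x ← (1−ω)·-1.000 + ω·-2.800 = -3.700
  y: GS value = (2 - (-2)·-3.700) / (6) = -0.900;  y ← (1−ω)·3.000 + ω·-0.900 = -2.850
Iteration 2:
  x: GS value = (-8 - (2)·-2.850) / (5) = -0.460;  x ← (1−ω)·-3.700 + ω·-0.460 = 1.160
  y: GS value = (2 - (-2)·1.160) / (6) = 0.720;  y ← (1−ω)·-2.850 + ω·0.720 = 2.505

(1.160, 2.505)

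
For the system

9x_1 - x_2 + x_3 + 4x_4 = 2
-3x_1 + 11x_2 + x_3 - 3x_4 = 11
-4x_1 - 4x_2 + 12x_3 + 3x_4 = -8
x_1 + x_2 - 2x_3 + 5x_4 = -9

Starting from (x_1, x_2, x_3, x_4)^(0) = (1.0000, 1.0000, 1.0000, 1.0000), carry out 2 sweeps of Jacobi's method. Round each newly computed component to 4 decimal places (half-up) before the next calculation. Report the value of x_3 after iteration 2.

Iteration 1:
  x_1 = (2 - (-1)·1.0000 - (1)·1.0000 - (4)·1.0000) / (9) = -0.2222
  x_2 = (11 - (-3)·1.0000 - (1)·1.0000 - (-3)·1.0000) / (11) = 1.4545
  x_3 = (-8 - (-4)·1.0000 - (-4)·1.0000 - (3)·1.0000) / (12) = -0.2500
  x_4 = (-9 - (1)·1.0000 - (1)·1.0000 - (-2)·1.0000) / (5) = -1.8000
Iteration 2:
  x_1 = (2 - (-1)·1.4545 - (1)·-0.2500 - (4)·-1.8000) / (9) = 1.2116
  x_2 = (11 - (-3)·-0.2222 - (1)·-0.2500 - (-3)·-1.8000) / (11) = 0.4712
  x_3 = (-8 - (-4)·-0.2222 - (-4)·1.4545 - (3)·-1.8000) / (12) = 0.1941
  x_4 = (-9 - (1)·-0.2222 - (1)·1.4545 - (-2)·-0.2500) / (5) = -2.1465

0.1941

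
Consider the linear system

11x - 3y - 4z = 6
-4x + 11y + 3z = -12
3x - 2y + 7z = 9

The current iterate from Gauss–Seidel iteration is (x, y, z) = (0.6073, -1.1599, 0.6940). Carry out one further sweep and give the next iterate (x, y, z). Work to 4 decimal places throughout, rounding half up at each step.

One sweep:
  x = (6 - (-3)·-1.1599 - (-4)·0.6940) / (11) = 0.4815
  y = (-12 - (-4)·0.4815 - (3)·0.6940) / (11) = -1.1051
  z = (9 - (3)·0.4815 - (-2)·-1.1051) / (7) = 0.7636

(0.4815, -1.1051, 0.7636)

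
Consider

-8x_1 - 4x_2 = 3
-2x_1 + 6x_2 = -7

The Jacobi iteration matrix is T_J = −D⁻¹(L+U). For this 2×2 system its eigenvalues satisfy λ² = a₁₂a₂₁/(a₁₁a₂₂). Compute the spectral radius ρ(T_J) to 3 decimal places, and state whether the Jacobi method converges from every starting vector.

0.408

a₁₂a₂₁/(a₁₁a₂₂) = (-4)·(-2) / ((-8)·(6)) = -0.166667
ρ = √|-0.166667| = √0.166667 = 0.408
ρ < 1, so Jacobi converges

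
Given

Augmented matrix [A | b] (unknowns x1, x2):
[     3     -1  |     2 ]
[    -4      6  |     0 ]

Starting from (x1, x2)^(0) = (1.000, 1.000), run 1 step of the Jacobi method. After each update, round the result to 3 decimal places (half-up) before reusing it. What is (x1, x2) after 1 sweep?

Iteration 1:
  x1 = (2 - (-1)·1.000) / (3) = 1.000
  x2 = (0 - (-4)·1.000) / (6) = 0.667

(1.000, 0.667)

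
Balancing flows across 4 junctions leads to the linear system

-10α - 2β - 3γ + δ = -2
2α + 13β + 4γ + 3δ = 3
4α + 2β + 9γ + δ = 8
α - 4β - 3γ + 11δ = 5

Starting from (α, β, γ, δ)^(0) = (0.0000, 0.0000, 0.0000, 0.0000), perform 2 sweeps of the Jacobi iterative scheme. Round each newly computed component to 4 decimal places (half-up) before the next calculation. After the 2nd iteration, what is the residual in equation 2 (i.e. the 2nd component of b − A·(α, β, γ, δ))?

0.3731

Iteration 1:
  α = (-2 - (-2)·0.0000 - (-3)·0.0000 - (1)·0.0000) / (-10) = 0.2000
  β = (3 - (2)·0.0000 - (4)·0.0000 - (3)·0.0000) / (13) = 0.2308
  γ = (8 - (4)·0.0000 - (2)·0.0000 - (1)·0.0000) / (9) = 0.8889
  δ = (5 - (1)·0.0000 - (-4)·0.0000 - (-3)·0.0000) / (11) = 0.4545
Iteration 2:
  α = (-2 - (-2)·0.2308 - (-3)·0.8889 - (1)·0.4545) / (-10) = -0.0674
  β = (3 - (2)·0.2000 - (4)·0.8889 - (3)·0.4545) / (13) = -0.1784
  γ = (8 - (4)·0.2000 - (2)·0.2308 - (1)·0.4545) / (9) = 0.6982
  δ = (5 - (1)·0.2000 - (-4)·0.2308 - (-3)·0.8889) / (11) = 0.7627
Residual b − A·x = (-1.6989, 0.3731, 1.5799, -1.9413)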